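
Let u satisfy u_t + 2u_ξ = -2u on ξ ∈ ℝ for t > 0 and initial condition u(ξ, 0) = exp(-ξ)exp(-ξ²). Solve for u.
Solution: Substitute u = exp(-ξ)w, i.e. w = exp(ξ)u.
By the product rule, u_ξ = exp(-ξ)(w_ξ - w), u_t = exp(-ξ)w_t.
Substituting into the PDE and dividing by exp(-ξ): w_t + 2(w_ξ - w) = -2w.
The lower-order terms cancel, leaving the standard advection equation w_t + 2w_ξ = 0.
Initial data for w: w(ξ,0) = exp(ξ)u(ξ,0) = exp(-ξ²).
Solve for w:
  By method of characteristics (waves move right with speed 2):
  Along characteristics ξ - 2t = const, w is constant, so w(ξ,t) = f(ξ - 2t) with f = w(·, 0).
Hence w(ξ,t) = exp(-(-2t + ξ)²).
Transform back: u(ξ,t) = exp(-ξ)w(ξ,t).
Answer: u(ξ, t) = exp(-ξ)exp(-(-2t + ξ)²)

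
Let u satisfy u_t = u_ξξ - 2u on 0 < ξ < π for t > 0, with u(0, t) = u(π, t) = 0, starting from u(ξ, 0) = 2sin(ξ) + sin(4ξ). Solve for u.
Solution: Substitute u = exp(-2t)w, i.e. w = exp(2t)u.
By the product rule, u_t = exp(-2t)(w_t - 2w), u_ξξ = exp(-2t)w_ξξ.
Substituting into the PDE and dividing by exp(-2t): w_t - 2w = w_ξξ - 2w.
The lower-order terms cancel, leaving the standard heat equation w_t = w_ξξ.
Initial data for w: w(ξ,0) = u(ξ,0) = 2sin(ξ) + sin(4ξ). The boundary conditions carry over: w(0,t) = w(π,t) = 0.
Solve for w:
  Using separation of variables w = X(ξ)T(t):
  Eigenfunctions: sin(nξ), n = 1, 2, 3, ...
  General solution: w(ξ, t) = Σ c_n sin(nξ) exp(-n² t)
  Matching w(ξ,0) = 2sin(ξ) + sin(4ξ) term by term: c_1=2, c_4=1.
Hence w(ξ,t) = 2exp(-t)sin(ξ) + exp(-16t)sin(4ξ).
Transform back: u(ξ,t) = exp(-2t)w(ξ,t).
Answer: u(ξ, t) = 2exp(-3t)sin(ξ) + exp(-18t)sin(4ξ)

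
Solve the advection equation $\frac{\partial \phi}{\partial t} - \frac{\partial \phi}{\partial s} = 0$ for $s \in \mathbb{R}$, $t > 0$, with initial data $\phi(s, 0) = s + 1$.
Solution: By characteristics ($ds/dt = -1$), $\phi(s,t) = f(s + t)$ with $f = \phi( \cdot , 0)$.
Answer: $\phi(s, t) = s + t + 1$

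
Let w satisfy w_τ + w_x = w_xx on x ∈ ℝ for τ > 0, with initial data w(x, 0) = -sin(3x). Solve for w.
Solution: Change to a moving frame: let η = x - τ, σ = τ and write w(x,τ) = u(η,σ).
By the chain rule w_τ = u_σ - u_η, w_x = u_η, w_xx = u_ηη.
Then w_τ + w_x = u_σ: the advection term cancels and the PDE becomes the heat equation u_σ = u_ηη on η ∈ ℝ.
Initial data: u(η,0) = w(η,0) = -sin(3η).
On η ∈ ℝ each mode satisfies (sin(nη))″ = -n² sin(nη), so exp(-n²σ) sin(nη) solves the heat equation; by superposition u(η,σ) = Σ c_n exp(-n²σ) sin(nη).
Reading off the coefficients: c_3=-1, so u(η,σ) = -exp(-9σ)sin(3η).
Substituting back η = x - τ, σ = τ: w(x,τ) = u(x - τ, τ).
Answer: w(x, τ) = -exp(-9τ)sin(3x - 3τ)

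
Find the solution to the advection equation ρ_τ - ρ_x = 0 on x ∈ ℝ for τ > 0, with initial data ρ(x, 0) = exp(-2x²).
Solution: By method of characteristics (waves move left with speed 1):
Along characteristics x + τ = const, ρ is constant, so ρ(x,τ) = f(x + τ) with f = ρ(·, 0).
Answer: ρ(x, τ) = exp(-2(x + τ)²)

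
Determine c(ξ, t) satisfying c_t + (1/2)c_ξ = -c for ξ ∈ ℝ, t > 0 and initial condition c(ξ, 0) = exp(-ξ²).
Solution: Substitute c = exp(-t)u, i.e. u = exp(t)c.
By the product rule, c_t = exp(-t)(u_t - u), c_ξ = exp(-t)u_ξ.
Substituting into the PDE and dividing by exp(-t): u_t - u + (1/2)u_ξ = -u.
The lower-order terms cancel, leaving the standard advection equation u_t + (1/2)u_ξ = 0.
Initial data for u: u(ξ,0) = c(ξ,0) = exp(-ξ²).
Solve for u:
  By method of characteristics (waves move right with speed 1/2):
  Along characteristics ξ - (1/2)t = const, u is constant, so u(ξ,t) = f(ξ - (1/2)t) with f = u(·, 0).
Hence u(ξ,t) = exp(-(-t/2 + ξ)²).
Transform back: c(ξ,t) = exp(-t)u(ξ,t).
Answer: c(ξ, t) = exp(-t)exp(-(-t/2 + ξ)²)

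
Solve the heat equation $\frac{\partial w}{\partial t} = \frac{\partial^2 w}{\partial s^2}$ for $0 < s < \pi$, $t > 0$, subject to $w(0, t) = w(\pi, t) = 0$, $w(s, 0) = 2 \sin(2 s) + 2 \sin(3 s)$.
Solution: Using separation of variables $w = X(s)T(t)$:
Eigenfunctions: $\sin(ns)$, $n = 1, 2, 3, \ldots$
General solution: $w(s, t) = \sum c_n \sin(ns) e^{-n^2 t}$
Matching $w(s,0) = 2 \sin(2 s) + 2 \sin(3 s)$ term by term: $c_2=2, c_3=2$.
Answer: $w(s, t) = 2 e^{-4 t} \sin(2 s) + 2 e^{-9 t} \sin(3 s)$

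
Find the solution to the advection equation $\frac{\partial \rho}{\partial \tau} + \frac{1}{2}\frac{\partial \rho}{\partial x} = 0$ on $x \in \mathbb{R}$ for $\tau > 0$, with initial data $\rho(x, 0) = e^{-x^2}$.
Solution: By characteristics ($dx/d\tau = 1/2$), $\rho(x,\tau) = f(x - \frac{1}{2}\tau)$ with $f = \rho( \cdot , 0)$.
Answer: $\rho(x, \tau) = e^{-(-\tau/2 + x)^2}$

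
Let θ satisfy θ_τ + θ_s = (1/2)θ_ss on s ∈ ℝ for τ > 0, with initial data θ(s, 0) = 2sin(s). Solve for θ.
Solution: Change to a moving frame: let η = s - τ, σ = τ and write θ(s,τ) = u(η,σ).
By the chain rule θ_τ = u_σ - u_η, θ_s = u_η, θ_ss = u_ηη.
Then θ_τ + θ_s = u_σ: the advection term cancels and the PDE becomes the heat equation u_σ = (1/2)u_ηη on η ∈ ℝ.
Initial data: u(η,0) = θ(η,0) = 2sin(η).
On η ∈ ℝ each mode satisfies (sin(nη))″ = -n² sin(nη), so exp(-n²σ/2) sin(nη) solves the heat equation; by superposition u(η,σ) = Σ c_n exp(-n²σ/2) sin(nη).
Reading off the coefficients: c_1=2, so u(η,σ) = 2exp(-σ/2)sin(η).
Substituting back η = s - τ, σ = τ: θ(s,τ) = u(s - τ, τ).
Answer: θ(s, τ) = 2exp(-τ/2)sin(s - τ)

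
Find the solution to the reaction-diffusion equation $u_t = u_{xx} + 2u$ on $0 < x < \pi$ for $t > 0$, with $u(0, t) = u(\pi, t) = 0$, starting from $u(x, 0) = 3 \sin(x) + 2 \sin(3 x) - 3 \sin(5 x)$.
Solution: Substitute $u = e^{2t}w$.
Then $u_t = e^{2t}(w_t + 2w)$, $u_{xx} = e^{2t}w_{xx}$; substituting and dividing by $e^{2t}$, the lower-order terms cancel: $w_t = w_{xx}$ (standard heat equation).
Data for $w$: $w(x,0) = u(x,0) = 3 \sin(x) + 2 \sin(3 x) - 3 \sin(5 x)$. The boundary conditions carry over: $w(0,t) = w(\pi,t) = 0$.
Separating variables: $w = \sum c_n e^{-n^2t} \sin(nx)$. From $w(x,0) = 3 \sin(x) + 2 \sin(3 x) - 3 \sin(5 x)$: $c_1=3, c_3=2, c_5=-3$.
So $w(x,t) = 3 e^{-t} \sin(x) + 2 e^{-9 t} \sin(3 x) - 3 e^{-25 t} \sin(5 x)$, and $u(x,t) = e^{2t}w(x,t)$.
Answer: $u(x, t) = 3 e^{t} \sin(x) + 2 e^{-7 t} \sin(3 x) - 3 e^{-23 t} \sin(5 x)$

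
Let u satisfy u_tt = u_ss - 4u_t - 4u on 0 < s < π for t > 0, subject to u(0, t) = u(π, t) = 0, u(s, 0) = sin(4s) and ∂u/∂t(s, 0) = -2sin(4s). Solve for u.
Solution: Substitute u = exp(-2t)w.
Then u_t = exp(-2t)(w_t - 2w), u_tt = exp(-2t)(w_tt - 4w_t + 4w), u_ss = exp(-2t)w_ss; substituting and dividing by exp(-2t), the lower-order terms cancel: w_tt = w_ss (standard wave equation).
Data for w: w(s,0) = u(s,0) = sin(4s); w_t(s,0) = u_t(s,0) + 2u(s,0) = 0. The boundary conditions carry over: w(0,t) = w(π,t) = 0.
Separating variables: w = Σ [A_n cos(ω_n t) + B_n sin(ω_n t)] sin(ns), ω_n = n. From ICs: A_4=1.
So w(s,t) = sin(4s)cos(4t), and u(s,t) = exp(-2t)w(s,t).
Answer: u(s, t) = exp(-2t)sin(4s)cos(4t)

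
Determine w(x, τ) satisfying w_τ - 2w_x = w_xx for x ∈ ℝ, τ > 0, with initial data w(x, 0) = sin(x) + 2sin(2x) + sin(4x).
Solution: Moving frame: η = x + 2τ, σ = τ, w = u(η,σ), so w_τ = u_σ + 2u_η and w_xx = u_ηη.
Hence w_τ - 2w_x = u_σ and the PDE becomes the heat equation u_σ = u_ηη on η ∈ ℝ.
Initial data: u(η,0) = w(η,0) = sin(η) + 2sin(2η) + sin(4η). Each mode sin(nη) decays as exp(-n²σ) on ℝ, so u(η,σ) = Σ c_n exp(-n²σ) sin(nη) with c_1=1, c_2=2, c_4=1: u(η,σ) = exp(-σ)sin(η) + 2exp(-4σ)sin(2η) + exp(-16σ)sin(4η).
Substituting back: w(x,τ) = u(x + 2τ, τ).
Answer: w(x, τ) = exp(-τ)sin(x + 2τ) + 2exp(-4τ)sin(2x + 4τ) + exp(-16τ)sin(4x + 8τ)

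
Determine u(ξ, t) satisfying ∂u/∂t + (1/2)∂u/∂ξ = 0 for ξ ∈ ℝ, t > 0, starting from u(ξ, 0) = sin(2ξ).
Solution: By method of characteristics (waves move right with speed 1/2):
Along characteristics ξ - (1/2)t = const, u is constant, so u(ξ,t) = f(ξ - (1/2)t) with f = u(·, 0).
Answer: u(ξ, t) = -sin(t - 2ξ)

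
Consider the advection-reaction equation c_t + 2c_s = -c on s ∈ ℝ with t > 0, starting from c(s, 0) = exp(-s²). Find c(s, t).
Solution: Substitute c = exp(-t)u, i.e. u = exp(t)c.
By the product rule, c_t = exp(-t)(u_t - u), c_s = exp(-t)u_s.
Substituting into the PDE and dividing by exp(-t): u_t - u + 2u_s = -u.
The lower-order terms cancel, leaving the standard advection equation u_t + 2u_s = 0.
Initial data for u: u(s,0) = c(s,0) = exp(-s²).
Solve for u:
  By method of characteristics (waves move right with speed 2):
  Along characteristics s - 2t = const, u is constant, so u(s,t) = f(s - 2t) with f = u(·, 0).
Hence u(s,t) = exp(-(s - 2t)²).
Transform back: c(s,t) = exp(-t)u(s,t).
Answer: c(s, t) = exp(-t)exp(-(s - 2t)²)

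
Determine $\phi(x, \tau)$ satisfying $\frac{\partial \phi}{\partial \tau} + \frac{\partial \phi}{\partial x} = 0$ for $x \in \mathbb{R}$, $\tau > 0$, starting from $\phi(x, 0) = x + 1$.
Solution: By method of characteristics (waves move right with speed 1):
Along characteristics $x - \tau =$ const, $\phi$ is constant, so $\phi(x,\tau) = f(x - \tau)$ with $f = \phi( \cdot , 0)$.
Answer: $\phi(x, \tau) = - \tau + x + 1$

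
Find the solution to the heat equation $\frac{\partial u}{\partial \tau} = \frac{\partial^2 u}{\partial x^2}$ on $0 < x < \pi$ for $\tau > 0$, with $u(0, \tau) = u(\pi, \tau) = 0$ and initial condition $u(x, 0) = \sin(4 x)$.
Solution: Separating variables: $u = \sum c_n e^{-n^2\tau} \sin(nx)$. From $u(x,0) = \sin(4 x)$: $c_4=1$.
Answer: $u(x, \tau) = e^{-16 \tau} \sin(4 x)$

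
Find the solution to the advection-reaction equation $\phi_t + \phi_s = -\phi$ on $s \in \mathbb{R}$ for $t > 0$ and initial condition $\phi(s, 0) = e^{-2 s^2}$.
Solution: Substitute $\phi = e^{-t}u$.
Then $\phi_t = e^{-t}(u_t - u)$, $\phi_s = e^{-t}u_s$; substituting and dividing by $e^{-t}$, the lower-order terms cancel: $u_t + u_s = 0$ (standard advection equation).
Data for $u$: $u(s,0) = \phi(s,0) = e^{-2 s^2}$.
By characteristics ($ds/dt = 1$), $u(s,t) = f(s - t)$ with $f = u( \cdot , 0)$.
So $u(s,t) = e^{-2 (s - t)^2}$, and $\phi(s,t) = e^{-t}u(s,t)$.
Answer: $\phi(s, t) = e^{-t} e^{-2 (s - t)^2}$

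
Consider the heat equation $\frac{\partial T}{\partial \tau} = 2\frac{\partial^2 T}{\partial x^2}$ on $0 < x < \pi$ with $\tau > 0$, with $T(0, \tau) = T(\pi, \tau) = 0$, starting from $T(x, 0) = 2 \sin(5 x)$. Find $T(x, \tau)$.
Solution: Using separation of variables $T = X(x)G(\tau)$:
Eigenfunctions: $\sin(nx)$, $n = 1, 2, 3, \ldots$
General solution: $T(x, \tau) = \sum c_n \sin(nx) e^{-2n^2 \tau}$
Matching $T(x,0) = 2 \sin(5 x)$ term by term: $c_5=2$.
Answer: $T(x, \tau) = 2 e^{-50 \tau} \sin(5 x)$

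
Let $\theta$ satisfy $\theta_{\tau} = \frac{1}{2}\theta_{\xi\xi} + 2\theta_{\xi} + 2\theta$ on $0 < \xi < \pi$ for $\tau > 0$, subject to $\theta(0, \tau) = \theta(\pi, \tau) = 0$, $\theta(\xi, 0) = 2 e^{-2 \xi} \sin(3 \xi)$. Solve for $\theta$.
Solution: Substitute $\theta = e^{-2\xi}u$.
Then $\theta_{\xi} = e^{-2\xi}(u_{\xi} - 2u)$, $\theta_{\xi\xi} = e^{-2\xi}(u_{\xi\xi} - 4u_{\xi} + 4u)$, $\theta_{\tau} = e^{-2\xi}u_{\tau}$; substituting and dividing by $e^{-2\xi}$, the lower-order terms cancel: $u_{\tau} = \frac{1}{2}u_{\xi\xi}$ (standard heat equation).
Data for $u$: $u(\xi,0) = e^{2\xi}\theta(\xi,0) = 2 \sin(3 \xi)$. The boundary conditions carry over: $u(0,\tau) = u(\pi,\tau) = 0$.
Separating variables: $u = \sum c_n e^{-n^2\tau/2} \sin(n\xi)$. From $u(\xi,0) = 2 \sin(3 \xi)$: $c_3=2$.
So $u(\xi,\tau) = 2 e^{-9 \tau/2} \sin(3 \xi)$, and $\theta(\xi,\tau) = e^{-2\xi}u(\xi,\tau)$.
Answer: $\theta(\xi, \tau) = 2 e^{-9 \tau/2} e^{-2 \xi} \sin(3 \xi)$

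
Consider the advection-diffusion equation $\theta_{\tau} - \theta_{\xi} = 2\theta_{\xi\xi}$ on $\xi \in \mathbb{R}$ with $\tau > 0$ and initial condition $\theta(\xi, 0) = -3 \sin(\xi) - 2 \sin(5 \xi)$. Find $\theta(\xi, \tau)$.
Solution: Moving frame: $\eta = \xi + \tau$, $\sigma = \tau$, $\theta = u(\eta,\sigma)$, so $\theta_{\tau} = u_{\sigma} + u_{\eta}$ and $\theta_{\xi\xi} = u_{\eta\eta}$.
Hence $\theta_{\tau} - \theta_{\xi} = u_{\sigma}$ and the PDE becomes the heat equation $u_{\sigma} = 2u_{\eta\eta}$ on $\eta \in \mathbb{R}$.
Initial data: $u(\eta,0) = \theta(\eta,0) = -3 \sin(\eta) - 2 \sin(5 \eta)$. Each mode $\sin(n\eta)$ decays as $e^{-2n^2\sigma}$ on $\mathbb{R}$, so $u(\eta,\sigma) = \sum c_n e^{-2n^2\sigma} \sin(n\eta)$ with $c_1=-3, c_5=-2$: $u(\eta,\sigma) = -3 e^{-2 \sigma} \sin(\eta) - 2 e^{-50 \sigma} \sin(5 \eta)$.
Substituting back: $\theta(\xi,\tau) = u(\xi + \tau, \tau)$.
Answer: $\theta(\xi, \tau) = -3 e^{-2 \tau} \sin(\tau + \xi) - 2 e^{-50 \tau} \sin(5 \tau + 5 \xi)$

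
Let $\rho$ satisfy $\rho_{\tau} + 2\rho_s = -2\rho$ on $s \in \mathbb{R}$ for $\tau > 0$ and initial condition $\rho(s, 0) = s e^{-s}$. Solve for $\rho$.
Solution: Substitute $\rho = e^{-s}u$, i.e. $u = e^{s}\rho$.
By the product rule, $\rho_s = e^{-s}(u_s - u)$, $\rho_{\tau} = e^{-s}u_{\tau}$.
Substituting into the PDE and dividing by $e^{-s}$: $u_{\tau} + 2(u_s - u) = -2u$.
The lower-order terms cancel, leaving the standard advection equation $u_{\tau} + 2u_s = 0$.
Initial data for $u$: $u(s,0) = e^{s}\rho(s,0) = s$.
Solve for $u$:
  By method of characteristics (waves move right with speed 2):
  Along characteristics $s - 2\tau =$ const, $u$ is constant, so $u(s,\tau) = f(s - 2\tau)$ with $f = u( \cdot , 0)$.
Hence $u(s,\tau) = s - 2 \tau$.
Transform back: $\rho(s,\tau) = e^{-s}u(s,\tau)$.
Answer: $\rho(s, \tau) = -2 \tau e^{-s} + s e^{-s}$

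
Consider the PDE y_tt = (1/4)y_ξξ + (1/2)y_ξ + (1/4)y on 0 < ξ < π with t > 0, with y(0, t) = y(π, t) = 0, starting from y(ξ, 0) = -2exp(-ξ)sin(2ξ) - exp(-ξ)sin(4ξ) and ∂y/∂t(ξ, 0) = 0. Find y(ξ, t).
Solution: Substitute y = exp(-ξ)u, i.e. u = exp(ξ)y.
By the product rule, y_ξ = exp(-ξ)(u_ξ - u), y_ξξ = exp(-ξ)(u_ξξ - 2u_ξ + u), y_tt = exp(-ξ)u_tt.
Substituting into the PDE and dividing by exp(-ξ): u_tt = (1/4)(u_ξξ - 2u_ξ + u) + (1/2)(u_ξ - u) + (1/4)u.
The lower-order terms cancel, leaving the standard wave equation u_tt = (1/4)u_ξξ.
Initial data for u: u(ξ,0) = exp(ξ)y(ξ,0) = -2sin(2ξ) - sin(4ξ); u_t(ξ,0) = exp(ξ)y_t(ξ,0) = 0. The boundary conditions carry over: u(0,t) = u(π,t) = 0.
Solve for u:
  Using separation of variables u = X(ξ)T(t):
  Eigenfunctions: sin(nξ), n = 1, 2, 3, ...
  General solution: u(ξ, t) = Σ [A_n cos(n t/2) + B_n sin(n t/2)] sin(nξ)
  From u(ξ,0) = -2sin(2ξ) - sin(4ξ): A_2=-2, A_4=-1. From u_t(ξ,0) = 0: all B_n = 0.
Hence u(ξ,t) = -2sin(2ξ)cos(t) - sin(4ξ)cos(2t).
Transform back: y(ξ,t) = exp(-ξ)u(ξ,t).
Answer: y(ξ, t) = -2exp(-ξ)sin(2ξ)cos(t) - exp(-ξ)sin(4ξ)cos(2t)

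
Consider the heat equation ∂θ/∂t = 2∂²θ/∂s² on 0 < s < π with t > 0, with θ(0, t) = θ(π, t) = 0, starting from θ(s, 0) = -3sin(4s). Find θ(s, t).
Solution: Using separation of variables θ = X(s)G(t):
Eigenfunctions: sin(ns), n = 1, 2, 3, ...
General solution: θ(s, t) = Σ c_n sin(ns) exp(-2n² t)
Matching θ(s,0) = -3sin(4s) term by term: c_4=-3.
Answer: θ(s, t) = -3exp(-32t)sin(4s)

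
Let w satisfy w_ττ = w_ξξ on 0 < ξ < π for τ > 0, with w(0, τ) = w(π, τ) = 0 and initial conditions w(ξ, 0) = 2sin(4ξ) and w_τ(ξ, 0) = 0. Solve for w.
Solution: Using separation of variables w = X(ξ)T(τ):
Eigenfunctions: sin(nξ), n = 1, 2, 3, ...
General solution: w(ξ, τ) = Σ [A_n cos(n τ) + B_n sin(n τ)] sin(nξ)
From w(ξ,0) = 2sin(4ξ): A_4=2. From w_τ(ξ,0) = 0: all B_n = 0.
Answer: w(ξ, τ) = 2sin(4ξ)cos(4τ)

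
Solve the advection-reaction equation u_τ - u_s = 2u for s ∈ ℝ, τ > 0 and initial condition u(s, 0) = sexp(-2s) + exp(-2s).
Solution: Substitute u = exp(-2s)w.
Then u_s = exp(-2s)(w_s - 2w), u_τ = exp(-2s)w_τ; substituting and dividing by exp(-2s), the lower-order terms cancel: w_τ - w_s = 0 (standard advection equation).
Data for w: w(s,0) = exp(2s)u(s,0) = s + 1.
By characteristics (ds/dτ = -1), w(s,τ) = f(s + τ) with f = w(·, 0).
So w(s,τ) = s + τ + 1, and u(s,τ) = exp(-2s)w(s,τ).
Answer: u(s, τ) = sexp(-2s) + τexp(-2s) + exp(-2s)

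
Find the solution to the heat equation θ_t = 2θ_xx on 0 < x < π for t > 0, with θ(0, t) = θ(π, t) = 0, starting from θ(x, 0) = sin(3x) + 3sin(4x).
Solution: Using separation of variables θ = X(x)G(t):
Eigenfunctions: sin(nx), n = 1, 2, 3, ...
General solution: θ(x, t) = Σ c_n sin(nx) exp(-2n² t)
Matching θ(x,0) = sin(3x) + 3sin(4x) term by term: c_3=1, c_4=3.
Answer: θ(x, t) = exp(-18t)sin(3x) + 3exp(-32t)sin(4x)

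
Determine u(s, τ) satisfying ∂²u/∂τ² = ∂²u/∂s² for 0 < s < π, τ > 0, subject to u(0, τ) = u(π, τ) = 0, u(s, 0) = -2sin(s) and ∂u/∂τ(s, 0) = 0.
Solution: Separating variables: u = Σ [A_n cos(ω_n τ) + B_n sin(ω_n τ)] sin(ns), ω_n = n. From ICs: A_1=-2.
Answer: u(s, τ) = -2sin(s)cos(τ)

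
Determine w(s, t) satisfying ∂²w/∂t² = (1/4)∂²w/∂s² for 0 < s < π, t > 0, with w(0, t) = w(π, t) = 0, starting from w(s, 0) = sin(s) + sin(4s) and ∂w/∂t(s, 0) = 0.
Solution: Separating variables: w = Σ [A_n cos(ω_n t) + B_n sin(ω_n t)] sin(ns), ω_n = n/2. From ICs: A_1=1, A_4=1.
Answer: w(s, t) = sin(s)cos(t/2) + sin(4s)cos(2t)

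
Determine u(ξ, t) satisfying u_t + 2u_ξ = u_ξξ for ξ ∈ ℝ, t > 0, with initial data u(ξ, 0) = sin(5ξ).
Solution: Moving frame: η = ξ - 2t, σ = t, u = w(η,σ), so u_t = w_σ - 2w_η and u_ξξ = w_ηη.
Hence u_t + 2u_ξ = w_σ and the PDE becomes the heat equation w_σ = w_ηη on η ∈ ℝ.
Initial data: w(η,0) = u(η,0) = sin(5η). Each mode sin(nη) decays as exp(-n²σ) on ℝ, so w(η,σ) = Σ c_n exp(-n²σ) sin(nη) with c_5=1: w(η,σ) = exp(-25σ)sin(5η).
Substituting back: u(ξ,t) = w(ξ - 2t, t).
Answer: u(ξ, t) = -exp(-25t)sin(10t - 5ξ)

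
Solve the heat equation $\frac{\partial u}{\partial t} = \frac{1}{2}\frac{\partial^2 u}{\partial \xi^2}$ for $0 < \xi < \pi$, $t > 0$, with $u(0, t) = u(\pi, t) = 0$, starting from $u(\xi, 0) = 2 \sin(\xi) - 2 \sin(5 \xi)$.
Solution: Using separation of variables $u = X(\xi)T(t)$:
Eigenfunctions: $\sin(n\xi)$, $n = 1, 2, 3, \ldots$
General solution: $u(\xi, t) = \sum c_n \sin(n\xi) e^{-n^2 t/2}$
Matching $u(\xi,0) = 2 \sin(\xi) - 2 \sin(5 \xi)$ term by term: $c_1=2, c_5=-2$.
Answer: $u(\xi, t) = 2 e^{-t/2} \sin(\xi) - 2 e^{-25 t/2} \sin(5 \xi)$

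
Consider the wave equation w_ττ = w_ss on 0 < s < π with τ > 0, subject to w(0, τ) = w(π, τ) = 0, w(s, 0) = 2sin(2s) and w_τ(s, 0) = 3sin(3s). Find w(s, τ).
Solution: Separating variables: w = Σ [A_n cos(ω_n τ) + B_n sin(ω_n τ)] sin(ns), ω_n = n. From ICs (B_n = velocity coefficient / ω_n): A_2=2, B_3=1.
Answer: w(s, τ) = 2sin(2s)cos(2τ) + sin(3s)sin(3τ)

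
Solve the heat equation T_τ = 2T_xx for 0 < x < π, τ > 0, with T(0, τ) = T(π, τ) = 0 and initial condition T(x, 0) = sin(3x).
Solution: Separating variables: T = Σ c_n exp(-2n²τ) sin(nx). From T(x,0) = sin(3x): c_3=1.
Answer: T(x, τ) = exp(-18τ)sin(3x)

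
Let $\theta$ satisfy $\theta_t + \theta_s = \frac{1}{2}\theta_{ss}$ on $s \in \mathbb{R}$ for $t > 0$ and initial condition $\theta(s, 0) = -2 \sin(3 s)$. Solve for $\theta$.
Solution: Change to a moving frame: let $\eta = s - t$, $\sigma = t$ and write $\theta(s,t) = u(\eta,\sigma)$.
By the chain rule $\theta_t = u_{\sigma} - u_{\eta}$, $\theta_s = u_{\eta}$, $\theta_{ss} = u_{\eta\eta}$.
Then $\theta_t + \theta_s = u_{\sigma}$: the advection term cancels and the PDE becomes the heat equation $u_{\sigma} = \frac{1}{2}u_{\eta\eta}$ on $\eta \in \mathbb{R}$.
Initial data: $u(\eta,0) = \theta(\eta,0) = -2 \sin(3 \eta)$.
On $\eta \in \mathbb{R}$ each mode satisfies $(\sin(n\eta))'' = -n^2 \sin(n\eta)$, so $e^{-n^2\sigma/2} \sin(n\eta)$ solves the heat equation; by superposition $u(\eta,\sigma) = \sum c_n e^{-n^2\sigma/2} \sin(n\eta)$.
Reading off the coefficients: $c_3=-2$, so $u(\eta,\sigma) = -2 e^{-9 \sigma/2} \sin(3 \eta)$.
Substituting back $\eta = s - t$, $\sigma = t$: $\theta(s,t) = u(s - t, t)$.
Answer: $\theta(s, t) = -2 e^{-9 t/2} \sin(3 s - 3 t)$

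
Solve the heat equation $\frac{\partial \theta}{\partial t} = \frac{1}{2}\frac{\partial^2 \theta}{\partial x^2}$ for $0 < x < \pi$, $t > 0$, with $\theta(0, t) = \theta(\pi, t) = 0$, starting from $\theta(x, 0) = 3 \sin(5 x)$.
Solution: Using separation of variables $\theta = X(x)G(t)$:
Eigenfunctions: $\sin(nx)$, $n = 1, 2, 3, \ldots$
General solution: $\theta(x, t) = \sum c_n \sin(nx) e^{-n^2 t/2}$
Matching $\theta(x,0) = 3 \sin(5 x)$ term by term: $c_5=3$.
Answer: $\theta(x, t) = 3 e^{-25 t/2} \sin(5 x)$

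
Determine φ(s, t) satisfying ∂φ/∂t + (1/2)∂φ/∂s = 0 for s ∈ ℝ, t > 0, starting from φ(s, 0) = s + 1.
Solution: By method of characteristics (waves move right with speed 1/2):
Along characteristics s - (1/2)t = const, φ is constant, so φ(s,t) = f(s - (1/2)t) with f = φ(·, 0).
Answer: φ(s, t) = s - (1/2)t + 1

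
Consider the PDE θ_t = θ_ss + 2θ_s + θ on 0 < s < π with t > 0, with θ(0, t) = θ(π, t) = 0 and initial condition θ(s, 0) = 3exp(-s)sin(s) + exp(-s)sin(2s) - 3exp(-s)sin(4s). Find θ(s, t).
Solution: Substitute θ = exp(-s)u.
Then θ_s = exp(-s)(u_s - u), θ_ss = exp(-s)(u_ss - 2u_s + u), θ_t = exp(-s)u_t; substituting and dividing by exp(-s), the lower-order terms cancel: u_t = u_ss (standard heat equation).
Data for u: u(s,0) = exp(s)θ(s,0) = 3sin(s) + sin(2s) - 3sin(4s). The boundary conditions carry over: u(0,t) = u(π,t) = 0.
Separating variables: u = Σ c_n exp(-n²t) sin(ns). From u(s,0) = 3sin(s) + sin(2s) - 3sin(4s): c_1=3, c_2=1, c_4=-3.
So u(s,t) = 3exp(-t)sin(s) + exp(-4t)sin(2s) - 3exp(-16t)sin(4s), and θ(s,t) = exp(-s)u(s,t).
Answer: θ(s, t) = 3exp(-s)exp(-t)sin(s) + exp(-s)exp(-4t)sin(2s) - 3exp(-s)exp(-16t)sin(4s)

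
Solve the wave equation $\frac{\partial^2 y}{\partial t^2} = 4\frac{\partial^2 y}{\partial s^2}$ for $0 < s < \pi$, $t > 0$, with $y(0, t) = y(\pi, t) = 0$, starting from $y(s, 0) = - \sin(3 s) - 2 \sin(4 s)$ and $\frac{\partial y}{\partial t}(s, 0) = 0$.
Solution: Separating variables: $y = \sum [A_n \cos(\omega_n t) + B_n \sin(\omega_n t)] \sin(ns)$, $\omega_n = 2n$. From ICs: $A_3=-1, A_4=-2$.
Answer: $y(s, t) = - \sin(3 s) \cos(6 t) - 2 \sin(4 s) \cos(8 t)$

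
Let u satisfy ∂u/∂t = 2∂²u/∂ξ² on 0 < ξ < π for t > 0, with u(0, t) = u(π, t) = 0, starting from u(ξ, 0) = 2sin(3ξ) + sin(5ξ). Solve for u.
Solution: Using separation of variables u = X(ξ)T(t):
Eigenfunctions: sin(nξ), n = 1, 2, 3, ...
General solution: u(ξ, t) = Σ c_n sin(nξ) exp(-2n² t)
Matching u(ξ,0) = 2sin(3ξ) + sin(5ξ) term by term: c_3=2, c_5=1.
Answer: u(ξ, t) = 2exp(-18t)sin(3ξ) + exp(-50t)sin(5ξ)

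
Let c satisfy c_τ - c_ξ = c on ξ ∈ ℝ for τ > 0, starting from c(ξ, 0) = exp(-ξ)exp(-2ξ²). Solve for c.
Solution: Substitute c = exp(-ξ)u, i.e. u = exp(ξ)c.
By the product rule, c_ξ = exp(-ξ)(u_ξ - u), c_τ = exp(-ξ)u_τ.
Substituting into the PDE and dividing by exp(-ξ): u_τ - (u_ξ - u) = u.
The lower-order terms cancel, leaving the standard advection equation u_τ - u_ξ = 0.
Initial data for u: u(ξ,0) = exp(ξ)c(ξ,0) = exp(-2ξ²).
Solve for u:
  By method of characteristics (waves move left with speed 1):
  Along characteristics ξ + τ = const, u is constant, so u(ξ,τ) = f(ξ + τ) with f = u(·, 0).
Hence u(ξ,τ) = exp(-2(ξ + τ)²).
Transform back: c(ξ,τ) = exp(-ξ)u(ξ,τ).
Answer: c(ξ, τ) = exp(-ξ)exp(-2(ξ + τ)²)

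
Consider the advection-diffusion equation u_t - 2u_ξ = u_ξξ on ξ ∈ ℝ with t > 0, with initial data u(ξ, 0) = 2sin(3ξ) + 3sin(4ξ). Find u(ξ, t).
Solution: Change to a moving frame: let η = ξ + 2t, σ = t and write u(ξ,t) = w(η,σ).
By the chain rule u_t = w_σ + 2w_η, u_ξ = w_η, u_ξξ = w_ηη.
Then u_t - 2u_ξ = w_σ: the advection term cancels and the PDE becomes the heat equation w_σ = w_ηη on η ∈ ℝ.
Initial data: w(η,0) = u(η,0) = 2sin(3η) + 3sin(4η).
On η ∈ ℝ each mode satisfies (sin(nη))″ = -n² sin(nη), so exp(-n²σ) sin(nη) solves the heat equation; by superposition w(η,σ) = Σ c_n exp(-n²σ) sin(nη).
Reading off the coefficients: c_3=2, c_4=3, so w(η,σ) = 2exp(-9σ)sin(3η) + 3exp(-16σ)sin(4η).
Substituting back η = ξ + 2t, σ = t: u(ξ,t) = w(ξ + 2t, t).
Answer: u(ξ, t) = 2exp(-9t)sin(6t + 3ξ) + 3exp(-16t)sin(8t + 4ξ)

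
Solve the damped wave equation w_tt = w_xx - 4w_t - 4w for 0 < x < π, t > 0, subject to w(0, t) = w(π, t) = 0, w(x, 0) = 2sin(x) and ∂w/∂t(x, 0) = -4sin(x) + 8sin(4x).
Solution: Substitute w = exp(-2t)u.
Then w_t = exp(-2t)(u_t - 2u), w_tt = exp(-2t)(u_tt - 4u_t + 4u), w_xx = exp(-2t)u_xx; substituting and dividing by exp(-2t), the lower-order terms cancel: u_tt = u_xx (standard wave equation).
Data for u: u(x,0) = w(x,0) = 2sin(x); u_t(x,0) = w_t(x,0) + 2w(x,0) = 8sin(4x). The boundary conditions carry over: u(0,t) = u(π,t) = 0.
Separating variables: u = Σ [A_n cos(ω_n t) + B_n sin(ω_n t)] sin(nx), ω_n = n. From ICs (B_n = velocity coefficient / ω_n): A_1=2, B_4=2.
So u(x,t) = 2sin(4t)sin(4x) + 2sin(x)cos(t), and w(x,t) = exp(-2t)u(x,t).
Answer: w(x, t) = 2exp(-2t)sin(4t)sin(4x) + 2exp(-2t)sin(x)cos(t)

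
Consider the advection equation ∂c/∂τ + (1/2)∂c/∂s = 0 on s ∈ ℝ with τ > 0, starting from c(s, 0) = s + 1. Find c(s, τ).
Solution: By method of characteristics (waves move right with speed 1/2):
Along characteristics s - (1/2)τ = const, c is constant, so c(s,τ) = f(s - (1/2)τ) with f = c(·, 0).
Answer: c(s, τ) = s - (1/2)τ + 1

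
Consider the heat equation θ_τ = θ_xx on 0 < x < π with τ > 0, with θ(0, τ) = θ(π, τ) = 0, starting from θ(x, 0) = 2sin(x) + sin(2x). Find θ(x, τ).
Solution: Separating variables: θ = Σ c_n exp(-n²τ) sin(nx). From θ(x,0) = 2sin(x) + sin(2x): c_1=2, c_2=1.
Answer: θ(x, τ) = 2exp(-τ)sin(x) + exp(-4τ)sin(2x)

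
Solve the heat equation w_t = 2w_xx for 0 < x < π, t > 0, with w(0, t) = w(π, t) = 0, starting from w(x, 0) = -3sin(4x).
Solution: Separating variables: w = Σ c_n exp(-2n²t) sin(nx). From w(x,0) = -3sin(4x): c_4=-3.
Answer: w(x, t) = -3exp(-32t)sin(4x)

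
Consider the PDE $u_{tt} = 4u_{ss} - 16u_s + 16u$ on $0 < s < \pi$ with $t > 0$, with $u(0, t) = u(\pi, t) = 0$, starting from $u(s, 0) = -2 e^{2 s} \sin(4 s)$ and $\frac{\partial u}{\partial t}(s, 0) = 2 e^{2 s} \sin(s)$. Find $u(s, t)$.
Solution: Substitute $u = e^{2s}w$, i.e. $w = e^{-2s}u$.
By the product rule, $u_s = e^{2s}(w_s + 2w)$, $u_{ss} = e^{2s}(w_{ss} + 4w_s + 4w)$, $u_{tt} = e^{2s}w_{tt}$.
Substituting into the PDE and dividing by $e^{2s}$: $w_{tt} = 4(w_{ss} + 4w_s + 4w) - 16(w_s + 2w) + 16w$.
The lower-order terms cancel, leaving the standard wave equation $w_{tt} = 4w_{ss}$.
Initial data for $w$: $w(s,0) = e^{-2s}u(s,0) = -2 \sin(4 s)$; $w_t(s,0) = e^{-2s}u_t(s,0) = 2 \sin(s)$. The boundary conditions carry over: $w(0,t) = w(\pi,t) = 0$.
Solve for $w$:
  Using separation of variables $w = X(s)T(t)$:
  Eigenfunctions: $\sin(ns)$, $n = 1, 2, 3, \ldots$
  General solution: $w(s, t) = \sum [A_n \cos(2n t) + B_n \sin(2n t)] \sin(ns)$
  From $w(s,0) = -2 \sin(4 s)$: $A_4=-2$. From $w_t(s,0) = 2 \sin(s)$, using $w_t(s,0) = \sum \omega_n B_n \sin(ns)$ with $\omega_n = 2n$: $B_1 = 2/2 = 1$.
Hence $w(s,t) = \sin(s) \sin(2 t) - 2 \sin(4 s) \cos(8 t)$.
Transform back: $u(s,t) = e^{2s}w(s,t)$.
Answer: $u(s, t) = e^{2 s} \sin(s) \sin(2 t) - 2 e^{2 s} \sin(4 s) \cos(8 t)$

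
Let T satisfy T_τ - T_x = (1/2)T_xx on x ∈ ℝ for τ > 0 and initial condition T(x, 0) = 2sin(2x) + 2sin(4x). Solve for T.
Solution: Moving frame: η = x + τ, σ = τ, T = u(η,σ), so T_τ = u_σ + u_η and T_xx = u_ηη.
Hence T_τ - T_x = u_σ and the PDE becomes the heat equation u_σ = (1/2)u_ηη on η ∈ ℝ.
Initial data: u(η,0) = T(η,0) = 2sin(2η) + 2sin(4η). Each mode sin(nη) decays as exp(-n²σ/2) on ℝ, so u(η,σ) = Σ c_n exp(-n²σ/2) sin(nη) with c_2=2, c_4=2: u(η,σ) = 2exp(-2σ)sin(2η) + 2exp(-8σ)sin(4η).
Substituting back: T(x,τ) = u(x + τ, τ).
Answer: T(x, τ) = 2exp(-2τ)sin(2x + 2τ) + 2exp(-8τ)sin(4x + 4τ)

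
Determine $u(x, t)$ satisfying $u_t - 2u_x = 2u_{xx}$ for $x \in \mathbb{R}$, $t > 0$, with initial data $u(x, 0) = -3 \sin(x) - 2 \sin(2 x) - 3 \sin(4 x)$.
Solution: Moving frame: $\eta = x + 2t$, $\sigma = t$, $u = w(\eta,\sigma)$, so $u_t = w_{\sigma} + 2w_{\eta}$ and $u_{xx} = w_{\eta\eta}$.
Hence $u_t - 2u_x = w_{\sigma}$ and the PDE becomes the heat equation $w_{\sigma} = 2w_{\eta\eta}$ on $\eta \in \mathbb{R}$.
Initial data: $w(\eta,0) = u(\eta,0) = -3 \sin(\eta) - 2 \sin(2 \eta) - 3 \sin(4 \eta)$. Each mode $\sin(n\eta)$ decays as $e^{-2n^2\sigma}$ on $\mathbb{R}$, so $w(\eta,\sigma) = \sum c_n e^{-2n^2\sigma} \sin(n\eta)$ with $c_1=-3, c_2=-2, c_4=-3$: $w(\eta,\sigma) = -3 e^{-2 \sigma} \sin(\eta) - 2 e^{-8 \sigma} \sin(2 \eta) - 3 e^{-32 \sigma} \sin(4 \eta)$.
Substituting back: $u(x,t) = w(x + 2t, t)$.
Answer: $u(x, t) = -3 e^{-2 t} \sin(2 t + x) - 2 e^{-8 t} \sin(4 t + 2 x) - 3 e^{-32 t} \sin(8 t + 4 x)$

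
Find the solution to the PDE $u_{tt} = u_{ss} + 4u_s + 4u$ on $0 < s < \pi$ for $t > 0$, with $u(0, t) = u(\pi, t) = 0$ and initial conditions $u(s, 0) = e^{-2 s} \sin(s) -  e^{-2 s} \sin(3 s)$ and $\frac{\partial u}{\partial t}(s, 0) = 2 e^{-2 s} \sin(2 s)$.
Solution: Substitute $u = e^{-2s}w$.
Then $u_s = e^{-2s}(w_s - 2w)$, $u_{ss} = e^{-2s}(w_{ss} - 4w_s + 4w)$, $u_{tt} = e^{-2s}w_{tt}$; substituting and dividing by $e^{-2s}$, the lower-order terms cancel: $w_{tt} = w_{ss}$ (standard wave equation).
Data for $w$: $w(s,0) = e^{2s}u(s,0) = \sin(s) - \sin(3 s)$; $w_t(s,0) = e^{2s}u_t(s,0) = 2 \sin(2 s)$. The boundary conditions carry over: $w(0,t) = w(\pi,t) = 0$.
Separating variables: $w = \sum [A_n \cos(\omega_n t) + B_n \sin(\omega_n t)] \sin(ns)$, $\omega_n = n$. From ICs ($B_n$ = velocity coefficient / $\omega_n$): $A_1=1, A_3=-1, B_2=1$.
So $w(s,t) = \sin(s) \cos(t) + \sin(2 s) \sin(2 t) - \sin(3 s) \cos(3 t)$, and $u(s,t) = e^{-2s}w(s,t)$.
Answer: $u(s, t) = e^{-2 s} \sin(s) \cos(t) + e^{-2 s} \sin(2 s) \sin(2 t) -  e^{-2 s} \sin(3 s) \cos(3 t)$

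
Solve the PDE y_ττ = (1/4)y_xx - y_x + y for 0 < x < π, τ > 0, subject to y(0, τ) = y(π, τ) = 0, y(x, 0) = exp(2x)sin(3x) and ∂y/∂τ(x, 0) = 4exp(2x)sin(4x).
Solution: Substitute y = exp(2x)u, i.e. u = exp(-2x)y.
By the product rule, y_x = exp(2x)(u_x + 2u), y_xx = exp(2x)(u_xx + 4u_x + 4u), y_ττ = exp(2x)u_ττ.
Substituting into the PDE and dividing by exp(2x): u_ττ = (1/4)(u_xx + 4u_x + 4u) - (u_x + 2u) + u.
The lower-order terms cancel, leaving the standard wave equation u_ττ = (1/4)u_xx.
Initial data for u: u(x,0) = exp(-2x)y(x,0) = sin(3x); u_τ(x,0) = exp(-2x)y_τ(x,0) = 4sin(4x). The boundary conditions carry over: u(0,τ) = u(π,τ) = 0.
Solve for u:
  Using separation of variables u = X(x)T(τ):
  Eigenfunctions: sin(nx), n = 1, 2, 3, ...
  General solution: u(x, τ) = Σ [A_n cos(n τ/2) + B_n sin(n τ/2)] sin(nx)
  From u(x,0) = sin(3x): A_3=1. From u_τ(x,0) = 4sin(4x), using u_τ(x,0) = Σ ω_n B_n sin(nx) with ω_n = n/2: B_4 = 4/2 = 2.
Hence u(x,τ) = sin(3x)cos(3τ/2) + 2sin(4x)sin(2τ).
Transform back: y(x,τ) = exp(2x)u(x,τ).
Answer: y(x, τ) = exp(2x)sin(3x)cos(3τ/2) + 2exp(2x)sin(4x)sin(2τ)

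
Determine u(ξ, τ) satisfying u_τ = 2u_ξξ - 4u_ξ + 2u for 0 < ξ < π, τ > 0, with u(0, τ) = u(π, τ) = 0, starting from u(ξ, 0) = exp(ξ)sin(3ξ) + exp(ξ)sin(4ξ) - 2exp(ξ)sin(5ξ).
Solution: Substitute u = exp(ξ)w, i.e. w = exp(-ξ)u.
By the product rule, u_ξ = exp(ξ)(w_ξ + w), u_ξξ = exp(ξ)(w_ξξ + 2w_ξ + w), u_τ = exp(ξ)w_τ.
Substituting into the PDE and dividing by exp(ξ): w_τ = 2(w_ξξ + 2w_ξ + w) - 4(w_ξ + w) + 2w.
The lower-order terms cancel, leaving the standard heat equation w_τ = 2w_ξξ.
Initial data for w: w(ξ,0) = exp(-ξ)u(ξ,0) = sin(3ξ) + sin(4ξ) - 2sin(5ξ). The boundary conditions carry over: w(0,τ) = w(π,τ) = 0.
Solve for w:
  Using separation of variables w = X(ξ)T(τ):
  Eigenfunctions: sin(nξ), n = 1, 2, 3, ...
  General solution: w(ξ, τ) = Σ c_n sin(nξ) exp(-2n² τ)
  Matching w(ξ,0) = sin(3ξ) + sin(4ξ) - 2sin(5ξ) term by term: c_3=1, c_4=1, c_5=-2.
Hence w(ξ,τ) = exp(-18τ)sin(3ξ) + exp(-32τ)sin(4ξ) - 2exp(-50τ)sin(5ξ).
Transform back: u(ξ,τ) = exp(ξ)w(ξ,τ).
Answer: u(ξ, τ) = exp(ξ)exp(-18τ)sin(3ξ) + exp(ξ)exp(-32τ)sin(4ξ) - 2exp(ξ)exp(-50τ)sin(5ξ)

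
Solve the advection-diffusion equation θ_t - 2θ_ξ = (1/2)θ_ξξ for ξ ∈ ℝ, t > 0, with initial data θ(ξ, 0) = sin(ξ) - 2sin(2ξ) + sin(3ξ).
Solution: Moving frame: η = ξ + 2t, σ = t, θ = u(η,σ), so θ_t = u_σ + 2u_η and θ_ξξ = u_ηη.
Hence θ_t - 2θ_ξ = u_σ and the PDE becomes the heat equation u_σ = (1/2)u_ηη on η ∈ ℝ.
Initial data: u(η,0) = θ(η,0) = sin(η) - 2sin(2η) + sin(3η). Each mode sin(nη) decays as exp(-n²σ/2) on ℝ, so u(η,σ) = Σ c_n exp(-n²σ/2) sin(nη) with c_1=1, c_2=-2, c_3=1: u(η,σ) = -2exp(-2σ)sin(2η) + exp(-σ/2)sin(η) + exp(-9σ/2)sin(3η).
Substituting back: θ(ξ,t) = u(ξ + 2t, t).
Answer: θ(ξ, t) = -2exp(-2t)sin(4t + 2ξ) + exp(-t/2)sin(2t + ξ) + exp(-9t/2)sin(6t + 3ξ)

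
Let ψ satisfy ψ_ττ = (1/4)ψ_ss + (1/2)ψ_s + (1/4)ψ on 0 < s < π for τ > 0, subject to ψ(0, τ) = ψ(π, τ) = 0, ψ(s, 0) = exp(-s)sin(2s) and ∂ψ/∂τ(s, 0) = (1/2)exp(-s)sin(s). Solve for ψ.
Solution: Substitute ψ = exp(-s)u, i.e. u = exp(s)ψ.
By the product rule, ψ_s = exp(-s)(u_s - u), ψ_ss = exp(-s)(u_ss - 2u_s + u), ψ_ττ = exp(-s)u_ττ.
Substituting into the PDE and dividing by exp(-s): u_ττ = (1/4)(u_ss - 2u_s + u) + (1/2)(u_s - u) + (1/4)u.
The lower-order terms cancel, leaving the standard wave equation u_ττ = (1/4)u_ss.
Initial data for u: u(s,0) = exp(s)ψ(s,0) = sin(2s); u_τ(s,0) = exp(s)ψ_τ(s,0) = (1/2)sin(s). The boundary conditions carry over: u(0,τ) = u(π,τ) = 0.
Solve for u:
  Using separation of variables u = X(s)T(τ):
  Eigenfunctions: sin(ns), n = 1, 2, 3, ...
  General solution: u(s, τ) = Σ [A_n cos(n τ/2) + B_n sin(n τ/2)] sin(ns)
  From u(s,0) = sin(2s): A_2=1. From u_τ(s,0) = (1/2)sin(s), using u_τ(s,0) = Σ ω_n B_n sin(ns) with ω_n = n/2: B_1 = (1/2)/(1/2) = 1.
Hence u(s,τ) = sin(s)sin(τ/2) + sin(2s)cos(τ).
Transform back: ψ(s,τ) = exp(-s)u(s,τ).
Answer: ψ(s, τ) = exp(-s)sin(s)sin(τ/2) + exp(-s)sin(2s)cos(τ)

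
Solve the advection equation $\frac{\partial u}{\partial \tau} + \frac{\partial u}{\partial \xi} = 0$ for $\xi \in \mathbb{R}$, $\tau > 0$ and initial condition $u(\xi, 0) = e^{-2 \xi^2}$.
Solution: By method of characteristics (waves move right with speed 1):
Along characteristics $\xi - \tau =$ const, $u$ is constant, so $u(\xi,\tau) = f(\xi - \tau)$ with $f = u( \cdot , 0)$.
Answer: $u(\xi, \tau) = e^{-2 (-\tau + \xi)^2}$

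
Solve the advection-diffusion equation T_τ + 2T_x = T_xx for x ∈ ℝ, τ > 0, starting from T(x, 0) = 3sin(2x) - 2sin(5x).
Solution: Change to a moving frame: let η = x - 2τ, σ = τ and write T(x,τ) = u(η,σ).
By the chain rule T_τ = u_σ - 2u_η, T_x = u_η, T_xx = u_ηη.
Then T_τ + 2T_x = u_σ: the advection term cancels and the PDE becomes the heat equation u_σ = u_ηη on η ∈ ℝ.
Initial data: u(η,0) = T(η,0) = 3sin(2η) - 2sin(5η).
On η ∈ ℝ each mode satisfies (sin(nη))″ = -n² sin(nη), so exp(-n²σ) sin(nη) solves the heat equation; by superposition u(η,σ) = Σ c_n exp(-n²σ) sin(nη).
Reading off the coefficients: c_2=3, c_5=-2, so u(η,σ) = 3exp(-4σ)sin(2η) - 2exp(-25σ)sin(5η).
Substituting back η = x - 2τ, σ = τ: T(x,τ) = u(x - 2τ, τ).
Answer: T(x, τ) = 3exp(-4τ)sin(2x - 4τ) - 2exp(-25τ)sin(5x - 10τ)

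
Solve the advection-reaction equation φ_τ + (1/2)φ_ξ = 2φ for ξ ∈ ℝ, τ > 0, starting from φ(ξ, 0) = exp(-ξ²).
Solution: Substitute φ = exp(2τ)u.
Then φ_τ = exp(2τ)(u_τ + 2u), φ_ξ = exp(2τ)u_ξ; substituting and dividing by exp(2τ), the lower-order terms cancel: u_τ + (1/2)u_ξ = 0 (standard advection equation).
Data for u: u(ξ,0) = φ(ξ,0) = exp(-ξ²).
By characteristics (dξ/dτ = 1/2), u(ξ,τ) = f(ξ - (1/2)τ) with f = u(·, 0).
So u(ξ,τ) = exp(-(ξ - τ/2)²), and φ(ξ,τ) = exp(2τ)u(ξ,τ).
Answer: φ(ξ, τ) = exp(2τ)exp(-(ξ - τ/2)²)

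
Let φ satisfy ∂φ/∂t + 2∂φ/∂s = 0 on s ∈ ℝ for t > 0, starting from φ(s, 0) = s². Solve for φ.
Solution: By characteristics (ds/dt = 2), φ(s,t) = f(s - 2t) with f = φ(·, 0).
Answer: φ(s, t) = s² - 4st + 4t²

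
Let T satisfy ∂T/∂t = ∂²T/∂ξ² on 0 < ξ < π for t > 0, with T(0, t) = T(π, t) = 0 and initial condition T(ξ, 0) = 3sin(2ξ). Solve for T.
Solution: Using separation of variables T = X(ξ)G(t):
Eigenfunctions: sin(nξ), n = 1, 2, 3, ...
General solution: T(ξ, t) = Σ c_n sin(nξ) exp(-n² t)
Matching T(ξ,0) = 3sin(2ξ) term by term: c_2=3.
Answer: T(ξ, t) = 3exp(-4t)sin(2ξ)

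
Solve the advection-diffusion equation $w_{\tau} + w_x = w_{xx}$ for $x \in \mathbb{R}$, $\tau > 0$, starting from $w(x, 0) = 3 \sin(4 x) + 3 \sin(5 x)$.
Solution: Moving frame: $\eta = x - \tau$, $\sigma = \tau$, $w = u(\eta,\sigma)$, so $w_{\tau} = u_{\sigma} - u_{\eta}$ and $w_{xx} = u_{\eta\eta}$.
Hence $w_{\tau} + w_x = u_{\sigma}$ and the PDE becomes the heat equation $u_{\sigma} = u_{\eta\eta}$ on $\eta \in \mathbb{R}$.
Initial data: $u(\eta,0) = w(\eta,0) = 3 \sin(4 \eta) + 3 \sin(5 \eta)$. Each mode $\sin(n\eta)$ decays as $e^{-n^2\sigma}$ on $\mathbb{R}$, so $u(\eta,\sigma) = \sum c_n e^{-n^2\sigma} \sin(n\eta)$ with $c_4=3, c_5=3$: $u(\eta,\sigma) = 3 e^{-16 \sigma} \sin(4 \eta) + 3 e^{-25 \sigma} \sin(5 \eta)$.
Substituting back: $w(x,\tau) = u(x - \tau, \tau)$.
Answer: $w(x, \tau) = -3 e^{-16 \tau} \sin(4 \tau - 4 x) - 3 e^{-25 \tau} \sin(5 \tau - 5 x)$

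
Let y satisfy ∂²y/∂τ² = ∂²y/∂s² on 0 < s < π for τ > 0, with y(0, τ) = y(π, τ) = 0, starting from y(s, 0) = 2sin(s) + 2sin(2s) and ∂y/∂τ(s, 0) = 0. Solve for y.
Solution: Separating variables: y = Σ [A_n cos(ω_n τ) + B_n sin(ω_n τ)] sin(ns), ω_n = n. From ICs: A_1=2, A_2=2.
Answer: y(s, τ) = 2sin(s)cos(τ) + 2sin(2s)cos(2τ)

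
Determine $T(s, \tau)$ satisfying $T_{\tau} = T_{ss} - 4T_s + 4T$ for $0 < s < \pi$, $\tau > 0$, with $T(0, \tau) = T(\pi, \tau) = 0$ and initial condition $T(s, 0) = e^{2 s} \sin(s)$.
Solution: Substitute $T = e^{2s}u$.
Then $T_s = e^{2s}(u_s + 2u)$, $T_{ss} = e^{2s}(u_{ss} + 4u_s + 4u)$, $T_{\tau} = e^{2s}u_{\tau}$; substituting and dividing by $e^{2s}$, the lower-order terms cancel: $u_{\tau} = u_{ss}$ (standard heat equation).
Data for $u$: $u(s,0) = e^{-2s}T(s,0) = \sin(s)$. The boundary conditions carry over: $u(0,\tau) = u(\pi,\tau) = 0$.
Separating variables: $u = \sum c_n e^{-n^2\tau} \sin(ns)$. From $u(s,0) = \sin(s)$: $c_1=1$.
So $u(s,\tau) = e^{-\tau} \sin(s)$, and $T(s,\tau) = e^{2s}u(s,\tau)$.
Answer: $T(s, \tau) = e^{-\tau} e^{2 s} \sin(s)$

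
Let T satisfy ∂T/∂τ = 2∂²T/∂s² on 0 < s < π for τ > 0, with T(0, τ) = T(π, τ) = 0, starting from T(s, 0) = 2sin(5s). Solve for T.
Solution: Separating variables: T = Σ c_n exp(-2n²τ) sin(ns). From T(s,0) = 2sin(5s): c_5=2.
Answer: T(s, τ) = 2exp(-50τ)sin(5s)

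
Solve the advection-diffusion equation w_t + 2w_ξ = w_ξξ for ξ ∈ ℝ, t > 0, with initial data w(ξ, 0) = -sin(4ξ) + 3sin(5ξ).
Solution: Moving frame: η = ξ - 2t, σ = t, w = u(η,σ), so w_t = u_σ - 2u_η and w_ξξ = u_ηη.
Hence w_t + 2w_ξ = u_σ and the PDE becomes the heat equation u_σ = u_ηη on η ∈ ℝ.
Initial data: u(η,0) = w(η,0) = -sin(4η) + 3sin(5η). Each mode sin(nη) decays as exp(-n²σ) on ℝ, so u(η,σ) = Σ c_n exp(-n²σ) sin(nη) with c_4=-1, c_5=3: u(η,σ) = -exp(-16σ)sin(4η) + 3exp(-25σ)sin(5η).
Substituting back: w(ξ,t) = u(ξ - 2t, t).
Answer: w(ξ, t) = exp(-16t)sin(8t - 4ξ) - 3exp(-25t)sin(10t - 5ξ)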